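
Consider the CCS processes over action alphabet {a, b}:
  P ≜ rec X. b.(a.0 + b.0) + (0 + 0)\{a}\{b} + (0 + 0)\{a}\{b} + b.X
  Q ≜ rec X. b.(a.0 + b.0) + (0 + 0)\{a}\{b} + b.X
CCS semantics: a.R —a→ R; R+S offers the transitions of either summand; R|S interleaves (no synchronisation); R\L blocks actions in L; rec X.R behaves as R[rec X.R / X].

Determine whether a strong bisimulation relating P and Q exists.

LTS(P): 3 reachable states
  s0 = rec X. b.(a.0 + b.0) + (0 + 0)\{a}\{b} + (0 + 0)\{a}\{b} + b.X ⊢ -b-> s0, -b-> s1
  s1 = a.0 + b.0 ⊢ -a-> s2, -b-> s2
  s2 = 0 ⊢ deadlocked
LTS(Q): 3 reachable states
  t0 = rec X. b.(a.0 + b.0) + (0 + 0)\{a}\{b} + b.X ⊢ -b-> t0, -b-> t1
  t1 = a.0 + b.0 ⊢ -a-> t2, -b-> t2
  t2 = 0 ⊢ deadlocked
Bisimilarity quotient blocks:
  B0 = {s0, t0}
  B1 = {s1, t1}
  B2 = {s2, t2}
s0 ∈ B0, t0 ∈ B0 → same block

P ~ Q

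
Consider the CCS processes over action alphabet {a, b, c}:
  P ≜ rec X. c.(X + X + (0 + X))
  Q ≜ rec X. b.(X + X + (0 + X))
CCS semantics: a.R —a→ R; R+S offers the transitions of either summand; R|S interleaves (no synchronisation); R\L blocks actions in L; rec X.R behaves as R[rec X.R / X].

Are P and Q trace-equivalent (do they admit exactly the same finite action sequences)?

LTS(P): 2 reachable states
  m0 = rec X. c.(X + X + (0 + X)) | =c=> m1
  m1 = (rec X. c.(X + X + (0 + X))) + (rec X. c.(X + X + (0 + X))) + (0 + (rec X. c.(X + X + (0 + X)))) | =c=> m1
LTS(Q): 2 reachable states
  n0 = rec X. b.(X + X + (0 + X)) | =b=> n1
  n1 = (rec X. b.(X + X + (0 + X))) + (rec X. b.(X + X + (0 + X))) + (0 + (rec X. b.(X + X + (0 + X)))) | =b=> n1
Executing c from P (initial set {m0}):
  [1] c ⇒ {m1}
  ✓ P
Executing c from Q (initial set {n0}):
  [1] c ⇒ ∅ (Q stuck)

traces(P) ≠ traces(Q) — witness ⟨c⟩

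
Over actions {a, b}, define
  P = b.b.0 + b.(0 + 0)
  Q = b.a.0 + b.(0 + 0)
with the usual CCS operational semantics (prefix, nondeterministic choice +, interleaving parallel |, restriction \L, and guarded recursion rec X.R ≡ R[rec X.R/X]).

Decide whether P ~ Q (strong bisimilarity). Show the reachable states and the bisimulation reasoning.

NO

P's transition system — 4 states:
  m0 = b.b.0 + b.(0 + 0) → -b-> m1, -b-> m2
  m1 = 0 + 0 → ∅
  m2 = b.0 → -b-> m3
  m3 = 0 → ∅
Q's transition system — 4 states:
  n0 = b.a.0 + b.(0 + 0) → -b-> n1, -b-> n2
  n1 = 0 + 0 → ∅
  n2 = a.0 → -a-> n3
  n3 = 0 → ∅
Partition-refinement fixed point:
  B0 = {m0}
  B1 = {m1, m3, n1, n3}
  B2 = {m2}
  B3 = {n0}
  B4 = {n2}
m0 ∈ B0, n0 ∈ B3 → different blocks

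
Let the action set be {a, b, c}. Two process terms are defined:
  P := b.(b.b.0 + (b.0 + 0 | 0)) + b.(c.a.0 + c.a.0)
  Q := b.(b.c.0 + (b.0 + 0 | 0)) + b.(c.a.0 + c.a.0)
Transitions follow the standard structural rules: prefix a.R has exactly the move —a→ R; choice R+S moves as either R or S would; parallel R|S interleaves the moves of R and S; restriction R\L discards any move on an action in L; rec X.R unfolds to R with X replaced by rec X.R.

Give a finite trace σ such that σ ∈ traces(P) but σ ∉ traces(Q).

bbb

LTS(P): 6 reachable states
  m0 = b.(b.b.0 + (b.0 + 0 | 0)) + b.(c.a.0 + c.a.0) :: -b-> m1, -b-> m2
  m1 = b.b.0 + (b.0 + 0 | 0) :: -b-> m3, -b-> m4
  m2 = c.a.0 + c.a.0 :: -c-> m5
  m3 = 0 :: (no moves)
  m4 = b.0 :: -b-> m3
  m5 = a.0 :: -a-> m3
LTS(Q): 6 reachable states
  n0 = b.(b.c.0 + (b.0 + 0 | 0)) + b.(c.a.0 + c.a.0) :: -b-> n1, -b-> n2
  n1 = b.c.0 + (b.0 + 0 | 0) :: -b-> n3, -b-> n4
  n2 = c.a.0 + c.a.0 :: -c-> n5
  n3 = 0 :: (no moves)
  n4 = c.0 :: -c-> n3
  n5 = a.0 :: -a-> n3
Run σ = ⟨bbb⟩ on P: start {m0}
  [1] b ⇒ {m1, m2}
  [2] b ⇒ {m3, m4}
  [3] b ⇒ {m3}
  — P admits the full trace.
Run σ = ⟨bbb⟩ on Q: start {n0}
  [1] b ⇒ {n1, n2}
  [2] b ⇒ {n3, n4}
  [3] b ⇒ no successor for Q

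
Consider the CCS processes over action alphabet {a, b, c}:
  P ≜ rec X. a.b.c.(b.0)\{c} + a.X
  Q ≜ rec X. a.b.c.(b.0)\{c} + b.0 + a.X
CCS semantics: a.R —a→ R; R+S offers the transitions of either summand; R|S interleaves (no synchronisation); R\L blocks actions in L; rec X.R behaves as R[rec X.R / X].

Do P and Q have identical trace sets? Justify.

trace-distinct — witness ⟨b⟩

P's transition system — 5 states:
  s0 = rec X. a.b.c.(b.0)\{c} + a.X has moves =a=> s0, =a=> s1
  s1 = b.c.(b.0)\{c} has moves =b=> s2
  s2 = c.(b.0)\{c} has moves =c=> s3
  s3 = (b.0)\{c} has moves =b=> s4
  s4 = 0\{c} has moves ·
Q's transition system — 6 states:
  t0 = rec X. a.b.c.(b.0)\{c} + b.0 + a.X has moves =a=> t0, =a=> t1, =b=> t2
  t1 = b.c.(b.0)\{c} has moves =b=> t3
  t2 = 0 has moves ·
  t3 = c.(b.0)\{c} has moves =c=> t4
  t4 = (b.0)\{c} has moves =b=> t5
  t5 = 0\{c} has moves ·
Run σ = ⟨b⟩ on Q: start {t0}
  [1] b ⇒ {t2}
  — Q admits the full trace.
Run σ = ⟨b⟩ on P: start {s0}
  [1] b ⇒ ∅ (P stuck)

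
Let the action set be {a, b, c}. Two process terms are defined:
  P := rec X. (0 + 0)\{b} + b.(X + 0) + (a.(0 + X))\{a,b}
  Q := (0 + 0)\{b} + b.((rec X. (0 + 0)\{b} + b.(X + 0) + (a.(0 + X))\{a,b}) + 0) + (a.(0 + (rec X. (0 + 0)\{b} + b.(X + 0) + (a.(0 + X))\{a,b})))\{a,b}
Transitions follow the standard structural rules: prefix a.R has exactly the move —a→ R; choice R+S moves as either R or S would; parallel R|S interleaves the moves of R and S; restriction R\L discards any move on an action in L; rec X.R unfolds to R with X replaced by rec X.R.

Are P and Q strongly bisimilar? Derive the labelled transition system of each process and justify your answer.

P ~ Q

P's transition system — 2 states:
  s0 = rec X. (0 + 0)\{b} + b.(X + 0) + (a.(0 + X))\{a,b} ⊢ ··b··> s1
  s1 = (rec X. (0 + 0)\{b} + b.(X + 0) + (a.(0 + X))\{a,b}) + 0 ⊢ ··b··> s1
Q's transition system — 2 states:
  t0 = (0 + 0)\{b} + b.((rec X. (0 + 0)\{b} + b.(X + 0) + (a.(0 + X))\{a,b}) + 0) + (a.(0 + (rec X. (0 + 0)\{b} + b.(X + 0) + (a.(0 + X))\{a,b})))\{a,b} ⊢ ··b··> t1
  t1 = (rec X. (0 + 0)\{b} + b.(X + 0) + (a.(0 + X))\{a,b}) + 0 ⊢ ··b··> t1
Bisimilarity quotient blocks:
  B0 = {s0, s1, t0, t1}
s0 ∈ B0, t0 ∈ B0 → same block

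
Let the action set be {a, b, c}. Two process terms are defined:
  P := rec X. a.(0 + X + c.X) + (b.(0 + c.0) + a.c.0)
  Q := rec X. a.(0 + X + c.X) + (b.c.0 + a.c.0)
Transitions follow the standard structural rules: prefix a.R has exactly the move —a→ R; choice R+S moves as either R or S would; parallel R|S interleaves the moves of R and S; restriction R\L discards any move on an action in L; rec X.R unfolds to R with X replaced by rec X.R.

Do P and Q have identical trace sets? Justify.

trace-equivalent

Reachable graph of P (5 states):
  s0 = rec X. a.(0 + X + c.X) + (b.(0 + c.0) + a.c.0) | ··a··> s1, ··a··> s2, ··b··> s3
  s1 = 0 + (rec X. a.(0 + X + c.X) + (b.(0 + c.0) + a.c.0)) + c.(rec X. a.(0 + X + c.X) + (b.(0 + c.0) + a.c.0)) | ··a··> s1, ··a··> s2, ··b··> s3, ··c··> s0
  s2 = c.0 | ··c··> s4
  s3 = 0 + c.0 | ··c··> s4
  s4 = 0 | ∅
Reachable graph of Q (4 states):
  t0 = rec X. a.(0 + X + c.X) + (b.c.0 + a.c.0) | ··a··> t1, ··a··> t2, ··b··> t2
  t1 = 0 + (rec X. a.(0 + X + c.X) + (b.c.0 + a.c.0)) + c.(rec X. a.(0 + X + c.X) + (b.c.0 + a.c.0)) | ··a··> t1, ··a··> t2, ··b··> t2, ··c··> t0
  t2 = c.0 | ··c··> t3
  t3 = 0 | ∅
Partition-refinement fixed point:
  B0 = {s0, t0}
  B1 = {s2, s3, t2}
  B2 = {s4, t3}
  B3 = {s1, t1}
s0 ∈ B0, t0 ∈ B0 → same block
Bisimilar ⇒ trace-equivalent.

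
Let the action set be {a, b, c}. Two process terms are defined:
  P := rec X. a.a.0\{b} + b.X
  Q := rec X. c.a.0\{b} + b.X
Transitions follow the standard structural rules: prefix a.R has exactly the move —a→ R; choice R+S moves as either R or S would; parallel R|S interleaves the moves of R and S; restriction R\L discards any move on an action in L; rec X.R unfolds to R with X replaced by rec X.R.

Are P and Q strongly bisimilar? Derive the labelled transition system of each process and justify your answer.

not bisimilar

Reachable graph of P (3 states):
  s0 = rec X. a.a.0\{b} + b.X | ··a··> s1, ··b··> s0
  s1 = a.0\{b} | ··a··> s2
  s2 = 0\{b} | (no moves)
Reachable graph of Q (3 states):
  t0 = rec X. c.a.0\{b} + b.X | ··b··> t0, ··c··> t1
  t1 = a.0\{b} | ··a··> t2
  t2 = 0\{b} | (no moves)
Partition-refinement fixed point:
  B0 = {s0}
  B1 = {s1, t1}
  B2 = {s2, t2}
  B3 = {t0}
s0 ∈ B0, t0 ∈ B3 → different blocks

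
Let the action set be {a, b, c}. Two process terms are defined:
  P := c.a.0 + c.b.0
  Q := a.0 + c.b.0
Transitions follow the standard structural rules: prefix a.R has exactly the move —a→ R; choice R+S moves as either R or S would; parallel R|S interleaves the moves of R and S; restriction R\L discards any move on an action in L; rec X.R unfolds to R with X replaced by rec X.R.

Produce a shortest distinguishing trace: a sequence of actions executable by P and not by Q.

LTS(P): 4 reachable states
  p0 = c.a.0 + c.b.0 has moves —c→ p1, —c→ p2
  p1 = a.0 has moves —a→ p3
  p2 = b.0 has moves —b→ p3
  p3 = 0 has moves ∅
LTS(Q): 3 reachable states
  q0 = a.0 + c.b.0 has moves —a→ q1, —c→ q2
  q1 = 0 has moves ∅
  q2 = b.0 has moves —b→ q1
Run σ = ⟨ca⟩ on P: start {p0}
  step 1 (c): {p1, p2}
  step 2 (a): {p3}
  P completes σ.
Run σ = ⟨ca⟩ on Q: start {q0}
  step 1 (c): {q2}
  step 2 (a): ∅  — Q cannot continue

ca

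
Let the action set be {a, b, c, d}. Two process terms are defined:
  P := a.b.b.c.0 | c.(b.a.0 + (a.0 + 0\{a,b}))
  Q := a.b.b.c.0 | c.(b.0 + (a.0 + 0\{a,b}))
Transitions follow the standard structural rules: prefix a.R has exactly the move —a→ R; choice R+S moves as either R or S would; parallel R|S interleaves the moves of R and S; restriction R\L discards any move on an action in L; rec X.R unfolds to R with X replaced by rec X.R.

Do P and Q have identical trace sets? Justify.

LTS(P): 20 reachable states
  m0 = a.b.b.c.0 | c.(b.a.0 + (a.0 + 0\{a,b})) :: --a--▸ m1, --c--▸ m2
  m1 = b.b.c.0 | c.(b.a.0 + (a.0 + 0\{a,b})) :: --b--▸ m3, --c--▸ m4
  m2 = a.b.b.c.0 | (b.a.0 + (a.0 + 0\{a,b})) :: --a--▸ m4, --a--▸ m5, --b--▸ m6
  m3 = b.c.0 | c.(b.a.0 + (a.0 + 0\{a,b})) :: --b--▸ m7, --c--▸ m8
  m4 = b.b.c.0 | (b.a.0 + (a.0 + 0\{a,b})) :: --a--▸ m9, --b--▸ m10, --b--▸ m8
  m5 = a.b.b.c.0 | 0 :: --a--▸ m9
  m6 = a.b.b.c.0 | a.0 :: --a--▸ m10, --a--▸ m5
  m7 = c.0 | c.(b.a.0 + (a.0 + 0\{a,b})) :: --c--▸ m11, --c--▸ m12
  m8 = b.c.0 | (b.a.0 + (a.0 + 0\{a,b})) :: --a--▸ m13, --b--▸ m12, --b--▸ m14
  m9 = b.b.c.0 | 0 :: --b--▸ m13
  m10 = b.b.c.0 | a.0 :: --a--▸ m9, --b--▸ m14
  m11 = 0 | c.(b.a.0 + (a.0 + 0\{a,b})) :: --c--▸ m15
  m12 = c.0 | (b.a.0 + (a.0 + 0\{a,b})) :: --a--▸ m16, --b--▸ m17, --c--▸ m15
  m13 = b.c.0 | 0 :: --b--▸ m16
  m14 = b.c.0 | a.0 :: --a--▸ m13, --b--▸ m17
  m15 = 0 | (b.a.0 + (a.0 + 0\{a,b})) :: --a--▸ m18, --b--▸ m19
  m16 = c.0 | 0 :: --c--▸ m18
  m17 = c.0 | a.0 :: --a--▸ m16, --c--▸ m19
  m18 = 0 | 0 :: ∅
  m19 = 0 | a.0 :: --a--▸ m18
LTS(Q): 15 reachable states
  n0 = a.b.b.c.0 | c.(b.0 + (a.0 + 0\{a,b})) :: --a--▸ n1, --c--▸ n2
  n1 = b.b.c.0 | c.(b.0 + (a.0 + 0\{a,b})) :: --b--▸ n3, --c--▸ n4
  n2 = a.b.b.c.0 | (b.0 + (a.0 + 0\{a,b})) :: --a--▸ n4, --a--▸ n5, --b--▸ n5
  n3 = b.c.0 | c.(b.0 + (a.0 + 0\{a,b})) :: --b--▸ n6, --c--▸ n7
  n4 = b.b.c.0 | (b.0 + (a.0 + 0\{a,b})) :: --a--▸ n8, --b--▸ n7, --b--▸ n8
  n5 = a.b.b.c.0 | 0 :: --a--▸ n8
  n6 = c.0 | c.(b.0 + (a.0 + 0\{a,b})) :: --c--▸ n10, --c--▸ n9
  n7 = b.c.0 | (b.0 + (a.0 + 0\{a,b})) :: --a--▸ n11, --b--▸ n10, --b--▸ n11
  n8 = b.b.c.0 | 0 :: --b--▸ n11
  n9 = 0 | c.(b.0 + (a.0 + 0\{a,b})) :: --c--▸ n12
  n10 = c.0 | (b.0 + (a.0 + 0\{a,b})) :: --a--▸ n13, --b--▸ n13, --c--▸ n12
  n11 = b.c.0 | 0 :: --b--▸ n13
  n12 = 0 | (b.0 + (a.0 + 0\{a,b})) :: --a--▸ n14, --b--▸ n14
  n13 = c.0 | 0 :: --c--▸ n14
  n14 = 0 | 0 :: ∅
Run σ = ⟨cbaa⟩ on P: start {m0}
  after c @ step 1: {m2}
  after b @ step 2: {m6}
  after a @ step 3: {m10, m5}
  after a @ step 4: {m9}
  — P admits the full trace.
Run σ = ⟨cbaa⟩ on Q: start {n0}
  after c @ step 1: {n2}
  after b @ step 2: {n5}
  after a @ step 3: {n8}
  after a @ step 4: ∅  — Q cannot continue

traces(P) ≠ traces(Q) — witness ⟨cbaa⟩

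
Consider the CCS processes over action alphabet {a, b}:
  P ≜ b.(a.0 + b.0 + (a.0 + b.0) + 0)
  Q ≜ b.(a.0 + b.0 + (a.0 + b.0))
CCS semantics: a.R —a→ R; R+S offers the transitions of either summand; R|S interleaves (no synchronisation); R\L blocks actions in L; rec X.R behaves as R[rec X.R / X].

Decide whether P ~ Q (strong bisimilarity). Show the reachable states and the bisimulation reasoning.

LTS(P): 3 reachable states
  u0 = b.(a.0 + b.0 + (a.0 + b.0) + 0) → -b-> u1
  u1 = a.0 + b.0 + (a.0 + b.0) + 0 → -a-> u2, -b-> u2
  u2 = 0 → (no moves)
LTS(Q): 3 reachable states
  v0 = b.(a.0 + b.0 + (a.0 + b.0)) → -b-> v1
  v1 = a.0 + b.0 + (a.0 + b.0) → -a-> v2, -b-> v2
  v2 = 0 → (no moves)
Coarsest stable partition (strong bisimilarity classes):
  B0 = {u0, v0}
  B1 = {u1, v1}
  B2 = {u2, v2}
u0 ∈ B0, v0 ∈ B0 → same block

bisimilar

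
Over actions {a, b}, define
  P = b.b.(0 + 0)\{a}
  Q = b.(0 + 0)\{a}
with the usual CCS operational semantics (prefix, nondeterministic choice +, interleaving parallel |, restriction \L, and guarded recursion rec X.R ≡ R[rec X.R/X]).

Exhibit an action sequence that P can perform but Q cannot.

bb

LTS(P): 3 reachable states
  s0 = b.b.(0 + 0)\{a} :: -b-> s1
  s1 = b.(0 + 0)\{a} :: -b-> s2
  s2 = (0 + 0)\{a} :: deadlocked
LTS(Q): 2 reachable states
  t0 = b.(0 + 0)\{a} :: -b-> t1
  t1 = (0 + 0)\{a} :: deadlocked
Executing bb from P (initial set {s0}):
  after b @ step 1: {s1}
  after b @ step 2: {s2}
  — P admits the full trace.
Executing bb from Q (initial set {t0}):
  after b @ step 1: {t1}
  after b @ step 2: no successor for Q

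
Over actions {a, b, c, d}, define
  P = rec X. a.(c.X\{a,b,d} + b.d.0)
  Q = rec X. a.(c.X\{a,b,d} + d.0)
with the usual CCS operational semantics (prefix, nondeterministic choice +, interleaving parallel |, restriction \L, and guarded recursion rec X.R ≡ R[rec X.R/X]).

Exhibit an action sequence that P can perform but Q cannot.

Reachable graph of P (5 states):
  u0 = rec X. a.(c.X\{a,b,d} + b.d.0) has moves ··a··> u1
  u1 = c.(rec X. a.(c.X\{a,b,d} + b.d.0))\{a,b,d} + b.d.0 has moves ··b··> u2, ··c··> u3
  u2 = d.0 has moves ··d··> u4
  u3 = (rec X. a.(c.X\{a,b,d} + b.d.0))\{a,b,d} has moves deadlocked
  u4 = 0 has moves deadlocked
Reachable graph of Q (4 states):
  v0 = rec X. a.(c.X\{a,b,d} + d.0) has moves ··a··> v1
  v1 = c.(rec X. a.(c.X\{a,b,d} + d.0))\{a,b,d} + d.0 has moves ··c··> v2, ··d··> v3
  v2 = (rec X. a.(c.X\{a,b,d} + d.0))\{a,b,d} has moves deadlocked
  v3 = 0 has moves deadlocked
Executing ab from P (initial set {u0}):
  step 1 (a): {u1}
  step 2 (b): {u2}
  — P admits the full trace.
Executing ab from Q (initial set {v0}):
  step 1 (a): {v1}
  step 2 (b): ∅ (Q stuck)

ab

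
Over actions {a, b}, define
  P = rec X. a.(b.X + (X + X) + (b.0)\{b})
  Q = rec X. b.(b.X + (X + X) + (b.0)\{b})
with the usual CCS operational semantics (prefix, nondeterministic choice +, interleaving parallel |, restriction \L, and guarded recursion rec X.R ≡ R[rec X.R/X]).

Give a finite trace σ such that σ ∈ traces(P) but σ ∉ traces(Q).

Reachable graph of P (2 states):
  m0 = rec X. a.(b.X + (X + X) + (b.0)\{b}) | =a=> m1
  m1 = b.(rec X. a.(b.X + (X + X) + (b.0)\{b})) + ((rec X. a.(b.X + (X + X) + (b.0)\{b})) + (rec X. a.(b.X + (X + X) + (b.0)\{b}))) + (b.0)\{b} | =a=> m1, =b=> m0
Reachable graph of Q (2 states):
  n0 = rec X. b.(b.X + (X + X) + (b.0)\{b}) | =b=> n1
  n1 = b.(rec X. b.(b.X + (X + X) + (b.0)\{b})) + ((rec X. b.(b.X + (X + X) + (b.0)\{b})) + (rec X. b.(b.X + (X + X) + (b.0)\{b}))) + (b.0)\{b} | =b=> n0, =b=> n1
Run σ = ⟨a⟩ on P: start {m0}
  [1] a ⇒ {m1}
  ✓ P
Run σ = ⟨a⟩ on Q: start {n0}
  [1] a ⇒ ∅  — Q cannot continue

a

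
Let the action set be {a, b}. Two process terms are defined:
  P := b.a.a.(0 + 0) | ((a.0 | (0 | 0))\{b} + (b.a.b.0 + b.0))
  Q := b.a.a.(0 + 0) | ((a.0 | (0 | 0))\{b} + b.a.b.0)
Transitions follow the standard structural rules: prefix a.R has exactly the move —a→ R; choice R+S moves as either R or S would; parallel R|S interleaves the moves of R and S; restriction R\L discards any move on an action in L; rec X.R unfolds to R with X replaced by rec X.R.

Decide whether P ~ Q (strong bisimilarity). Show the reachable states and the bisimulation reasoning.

NO

P's transition system — 20 states:
  p0 = b.a.a.(0 + 0) | ((a.0 | (0 | 0))\{b} + (b.a.b.0 + b.0)) → =a=> p1, =b=> p2, =b=> p3, =b=> p4
  p1 = b.a.a.(0 + 0) | (0 | (0 | 0))\{b} → =b=> p5
  p2 = a.a.(0 + 0) | ((a.0 | (0 | 0))\{b} + (b.a.b.0 + b.0)) → =a=> p5, =a=> p6, =b=> p7, =b=> p8
  p3 = b.a.a.(0 + 0) | 0 → =b=> p7
  p4 = b.a.a.(0 + 0) | a.b.0 → =a=> p9, =b=> p8
  p5 = a.a.(0 + 0) | (0 | (0 | 0))\{b} → =a=> p10
  p6 = a.(0 + 0) | ((a.0 | (0 | 0))\{b} + (b.a.b.0 + b.0)) → =a=> p10, =a=> p11, =b=> p12, =b=> p13
  p7 = a.a.(0 + 0) | 0 → =a=> p12
  p8 = a.a.(0 + 0) | a.b.0 → =a=> p13, =a=> p14
  p9 = b.a.a.(0 + 0) | b.0 → =b=> p14, =b=> p3
  p10 = a.(0 + 0) | (0 | (0 | 0))\{b} → =a=> p15
  p11 = (0 + 0) | ((a.0 | (0 | 0))\{b} + (b.a.b.0 + b.0)) → =a=> p15, =b=> p16, =b=> p17
  p12 = a.(0 + 0) | 0 → =a=> p16
  p13 = a.(0 + 0) | a.b.0 → =a=> p17, =a=> p18
  p14 = a.a.(0 + 0) | b.0 → =a=> p18, =b=> p7
  p15 = (0 + 0) | (0 | (0 | 0))\{b} → ∅
  p16 = (0 + 0) | 0 → ∅
  p17 = (0 + 0) | a.b.0 → =a=> p19
  p18 = a.(0 + 0) | b.0 → =a=> p19, =b=> p12
  p19 = (0 + 0) | b.0 → =b=> p16
Q's transition system — 20 states:
  q0 = b.a.a.(0 + 0) | ((a.0 | (0 | 0))\{b} + b.a.b.0) → =a=> q1, =b=> q2, =b=> q3
  q1 = b.a.a.(0 + 0) | (0 | (0 | 0))\{b} → =b=> q4
  q2 = a.a.(0 + 0) | ((a.0 | (0 | 0))\{b} + b.a.b.0) → =a=> q4, =a=> q5, =b=> q6
  q3 = b.a.a.(0 + 0) | a.b.0 → =a=> q7, =b=> q6
  q4 = a.a.(0 + 0) | (0 | (0 | 0))\{b} → =a=> q8
  q5 = a.(0 + 0) | ((a.0 | (0 | 0))\{b} + b.a.b.0) → =a=> q8, =a=> q9, =b=> q10
  q6 = a.a.(0 + 0) | a.b.0 → =a=> q10, =a=> q11
  q7 = b.a.a.(0 + 0) | b.0 → =b=> q11, =b=> q12
  q8 = a.(0 + 0) | (0 | (0 | 0))\{b} → =a=> q13
  q9 = (0 + 0) | ((a.0 | (0 | 0))\{b} + b.a.b.0) → =a=> q13, =b=> q14
  q10 = a.(0 + 0) | a.b.0 → =a=> q14, =a=> q15
  q11 = a.a.(0 + 0) | b.0 → =a=> q15, =b=> q16
  q12 = b.a.a.(0 + 0) | 0 → =b=> q16
  q13 = (0 + 0) | (0 | (0 | 0))\{b} → ∅
  q14 = (0 + 0) | a.b.0 → =a=> q17
  q15 = a.(0 + 0) | b.0 → =a=> q17, =b=> q18
  q16 = a.a.(0 + 0) | 0 → =a=> q18
  q17 = (0 + 0) | b.0 → =b=> q19
  q18 = a.(0 + 0) | 0 → =a=> q19
  q19 = (0 + 0) | 0 → ∅
Partition-refinement fixed point:
  B0 = {p0}
  B1 = {p2}
  B2 = {p5, p7, q16, q4}
  B3 = {p10, p12, q18, q8}
  B4 = {p15, p16, q13, q19}
  B5 = {p6}
  B6 = {p11}
  B7 = {p17, q14}
  B8 = {p19, q17}
  B9 = {p13, q10}
  B10 = {p18, q15}
  B11 = {p8, q6}
  B12 = {p14, q11}
  B13 = {p4, q3}
  B14 = {p9, q7}
  B15 = {p1, p3, q1, q12}
  B16 = {q0}
  B17 = {q2}
  B18 = {q5}
  B19 = {q9}
p0 ∈ B0, q0 ∈ B16 → different blocks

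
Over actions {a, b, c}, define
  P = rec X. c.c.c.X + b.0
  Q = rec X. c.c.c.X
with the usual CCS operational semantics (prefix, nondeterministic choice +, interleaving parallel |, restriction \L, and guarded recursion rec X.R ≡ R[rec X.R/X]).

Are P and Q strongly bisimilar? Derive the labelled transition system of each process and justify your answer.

Reachable graph of P (4 states):
  s0 = rec X. c.c.c.X + b.0 | —b→ s1, —c→ s2
  s1 = 0 | (no moves)
  s2 = c.c.(rec X. c.c.c.X + b.0) | —c→ s3
  s3 = c.(rec X. c.c.c.X + b.0) | —c→ s0
Reachable graph of Q (3 states):
  t0 = rec X. c.c.c.X | —c→ t1
  t1 = c.c.(rec X. c.c.c.X) | —c→ t2
  t2 = c.(rec X. c.c.c.X) | —c→ t0
Bisimilarity quotient blocks:
  B0 = {s0}
  B1 = {s2}
  B2 = {s3}
  B3 = {s1}
  B4 = {t0, t1, t2}
s0 ∈ B0, t0 ∈ B4 → different blocks

P ≁ Q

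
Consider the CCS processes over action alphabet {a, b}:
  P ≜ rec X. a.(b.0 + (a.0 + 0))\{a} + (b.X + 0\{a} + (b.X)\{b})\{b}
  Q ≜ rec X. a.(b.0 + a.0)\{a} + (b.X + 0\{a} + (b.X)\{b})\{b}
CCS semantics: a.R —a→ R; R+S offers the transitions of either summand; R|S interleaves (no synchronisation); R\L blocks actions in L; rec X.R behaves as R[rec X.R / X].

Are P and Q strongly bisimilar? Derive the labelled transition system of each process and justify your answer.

P ~ Q

LTS(P): 3 reachable states
  p0 = rec X. a.(b.0 + (a.0 + 0))\{a} + (b.X + 0\{a} + (b.X)\{b})\{b} → -a-> p1
  p1 = (b.0 + (a.0 + 0))\{a} → -b-> p2
  p2 = 0\{a} → ∅
LTS(Q): 3 reachable states
  q0 = rec X. a.(b.0 + a.0)\{a} + (b.X + 0\{a} + (b.X)\{b})\{b} → -a-> q1
  q1 = (b.0 + a.0)\{a} → -b-> q2
  q2 = 0\{a} → ∅
Coarsest stable partition (strong bisimilarity classes):
  B0 = {p0, q0}
  B1 = {p1, q1}
  B2 = {p2, q2}
p0 ∈ B0, q0 ∈ B0 → same block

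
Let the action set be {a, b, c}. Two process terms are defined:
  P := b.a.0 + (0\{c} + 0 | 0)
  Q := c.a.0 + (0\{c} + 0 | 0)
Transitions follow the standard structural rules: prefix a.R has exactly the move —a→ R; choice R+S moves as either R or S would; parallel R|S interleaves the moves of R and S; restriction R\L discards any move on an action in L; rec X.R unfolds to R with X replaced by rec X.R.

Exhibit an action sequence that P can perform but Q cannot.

b

Reachable graph of P (3 states):
  u0 = b.a.0 + (0\{c} + 0 | 0) → --b--▸ u1
  u1 = a.0 → --a--▸ u2
  u2 = 0 → ·
Reachable graph of Q (3 states):
  v0 = c.a.0 + (0\{c} + 0 | 0) → --c--▸ v1
  v1 = a.0 → --a--▸ v2
  v2 = 0 → ·
Run σ = ⟨b⟩ on P: start {u0}
  after b @ step 1: {u1}
  P completes σ.
Run σ = ⟨b⟩ on Q: start {v0}
  after b @ step 1: ∅ (Q stuck)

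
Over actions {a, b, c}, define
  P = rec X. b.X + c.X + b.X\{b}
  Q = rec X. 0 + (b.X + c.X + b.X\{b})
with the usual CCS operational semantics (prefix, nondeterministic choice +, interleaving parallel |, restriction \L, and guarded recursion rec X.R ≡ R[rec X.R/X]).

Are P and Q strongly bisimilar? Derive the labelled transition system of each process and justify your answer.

Reachable graph of P (2 states):
  m0 = rec X. b.X + c.X + b.X\{b} ⊢ ··b··> m0, ··b··> m1, ··c··> m0
  m1 = (rec X. b.X + c.X + b.X\{b})\{b} ⊢ ··c··> m1
Reachable graph of Q (2 states):
  n0 = rec X. 0 + (b.X + c.X + b.X\{b}) ⊢ ··b··> n0, ··b··> n1, ··c··> n0
  n1 = (rec X. 0 + (b.X + c.X + b.X\{b}))\{b} ⊢ ··c··> n1
Coarsest stable partition (strong bisimilarity classes):
  B0 = {m0, n0}
  B1 = {m1, n1}
m0 ∈ B0, n0 ∈ B0 → same block

YES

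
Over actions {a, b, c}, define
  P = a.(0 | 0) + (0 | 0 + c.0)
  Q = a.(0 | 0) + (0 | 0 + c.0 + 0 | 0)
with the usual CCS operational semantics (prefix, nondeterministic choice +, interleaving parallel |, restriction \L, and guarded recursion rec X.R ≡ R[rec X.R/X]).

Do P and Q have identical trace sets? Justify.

YES

LTS(P): 3 reachable states
  p0 = a.(0 | 0) + (0 | 0 + c.0) | ··a··> p1, ··c··> p2
  p1 = 0 | 0 | deadlocked
  p2 = 0 | deadlocked
LTS(Q): 3 reachable states
  q0 = a.(0 | 0) + (0 | 0 + c.0 + 0 | 0) | ··a··> q1, ··c··> q2
  q1 = 0 | 0 | deadlocked
  q2 = 0 | deadlocked
Coarsest stable partition (strong bisimilarity classes):
  B0 = {p0, q0}
  B1 = {p1, p2, q1, q2}
p0 ∈ B0, q0 ∈ B0 → same block
Bisimilar ⇒ trace-equivalent.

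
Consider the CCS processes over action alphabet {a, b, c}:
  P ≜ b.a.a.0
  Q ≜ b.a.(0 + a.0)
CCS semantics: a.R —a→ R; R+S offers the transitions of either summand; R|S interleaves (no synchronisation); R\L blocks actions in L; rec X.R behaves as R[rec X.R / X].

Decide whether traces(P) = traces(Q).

LTS(P): 4 reachable states
  u0 = b.a.a.0 has moves -b-> u1
  u1 = a.a.0 has moves -a-> u2
  u2 = a.0 has moves -a-> u3
  u3 = 0 has moves deadlocked
LTS(Q): 4 reachable states
  v0 = b.a.(0 + a.0) has moves -b-> v1
  v1 = a.(0 + a.0) has moves -a-> v2
  v2 = 0 + a.0 has moves -a-> v3
  v3 = 0 has moves deadlocked
Partition-refinement fixed point:
  B0 = {u0, v0}
  B1 = {u1, v1}
  B2 = {u2, v2}
  B3 = {u3, v3}
u0 ∈ B0, v0 ∈ B0 → same block
Bisimilar ⇒ trace-equivalent.

traces(P) = traces(Q)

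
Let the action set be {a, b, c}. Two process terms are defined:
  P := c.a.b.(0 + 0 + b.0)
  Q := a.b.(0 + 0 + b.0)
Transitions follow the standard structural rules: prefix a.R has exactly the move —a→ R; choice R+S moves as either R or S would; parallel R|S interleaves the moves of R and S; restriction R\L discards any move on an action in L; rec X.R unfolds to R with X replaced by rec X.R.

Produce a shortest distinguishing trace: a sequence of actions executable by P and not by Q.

c

LTS(P): 5 reachable states
  p0 = c.a.b.(0 + 0 + b.0) | ··c··> p1
  p1 = a.b.(0 + 0 + b.0) | ··a··> p2
  p2 = b.(0 + 0 + b.0) | ··b··> p3
  p3 = 0 + 0 + b.0 | ··b··> p4
  p4 = 0 | ∅
LTS(Q): 4 reachable states
  q0 = a.b.(0 + 0 + b.0) | ··a··> q1
  q1 = b.(0 + 0 + b.0) | ··b··> q2
  q2 = 0 + 0 + b.0 | ··b··> q3
  q3 = 0 | ∅
Trace ⟨c⟩ through P, begin at {p0}:
  after c @ step 1: {p1}
  P completes σ.
Trace ⟨c⟩ through Q, begin at {q0}:
  after c @ step 1: ∅  — Q cannot continue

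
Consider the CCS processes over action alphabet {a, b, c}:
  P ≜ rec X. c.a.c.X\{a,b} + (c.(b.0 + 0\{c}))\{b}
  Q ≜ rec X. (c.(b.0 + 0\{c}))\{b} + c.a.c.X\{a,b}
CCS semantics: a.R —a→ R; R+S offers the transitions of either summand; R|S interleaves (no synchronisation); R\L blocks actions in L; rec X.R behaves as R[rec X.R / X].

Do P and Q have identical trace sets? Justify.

P's transition system — 7 states:
  m0 = rec X. c.a.c.X\{a,b} + (c.(b.0 + 0\{c}))\{b} :: —c→ m1, —c→ m2
  m1 = (b.0 + 0\{c})\{b} :: stopped
  m2 = a.c.(rec X. c.a.c.X\{a,b} + (c.(b.0 + 0\{c}))\{b})\{a,b} :: —a→ m3
  m3 = c.(rec X. c.a.c.X\{a,b} + (c.(b.0 + 0\{c}))\{b})\{a,b} :: —c→ m4
  m4 = (rec X. c.a.c.X\{a,b} + (c.(b.0 + 0\{c}))\{b})\{a,b} :: —c→ m5, —c→ m6
  m5 = (a.c.(rec X. c.a.c.X\{a,b} + (c.(b.0 + 0\{c}))\{b})\{a,b})\{a,b} :: stopped
  m6 = (b.0 + 0\{c})\{b}\{a,b} :: stopped
Q's transition system — 7 states:
  n0 = rec X. (c.(b.0 + 0\{c}))\{b} + c.a.c.X\{a,b} :: —c→ n1, —c→ n2
  n1 = (b.0 + 0\{c})\{b} :: stopped
  n2 = a.c.(rec X. (c.(b.0 + 0\{c}))\{b} + c.a.c.X\{a,b})\{a,b} :: —a→ n3
  n3 = c.(rec X. (c.(b.0 + 0\{c}))\{b} + c.a.c.X\{a,b})\{a,b} :: —c→ n4
  n4 = (rec X. (c.(b.0 + 0\{c}))\{b} + c.a.c.X\{a,b})\{a,b} :: —c→ n5, —c→ n6
  n5 = (a.c.(rec X. (c.(b.0 + 0\{c}))\{b} + c.a.c.X\{a,b})\{a,b})\{a,b} :: stopped
  n6 = (b.0 + 0\{c})\{b}\{a,b} :: stopped
Partition-refinement fixed point:
  B0 = {m0, n0}
  B1 = {m1, m5, m6, n1, n5, n6}
  B2 = {m2, n2}
  B3 = {m3, n3}
  B4 = {m4, n4}
m0 ∈ B0, n0 ∈ B0 → same block
Bisimilar ⇒ trace-equivalent.

traces(P) = traces(Q)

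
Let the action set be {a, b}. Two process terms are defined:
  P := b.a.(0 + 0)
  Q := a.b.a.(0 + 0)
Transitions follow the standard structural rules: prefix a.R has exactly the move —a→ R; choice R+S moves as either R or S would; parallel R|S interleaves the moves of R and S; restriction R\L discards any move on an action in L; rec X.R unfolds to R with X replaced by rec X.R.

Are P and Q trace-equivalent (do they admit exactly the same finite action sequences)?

P's transition system — 3 states:
  u0 = b.a.(0 + 0) → -b-> u1
  u1 = a.(0 + 0) → -a-> u2
  u2 = 0 + 0 → stopped
Q's transition system — 4 states:
  v0 = a.b.a.(0 + 0) → -a-> v1
  v1 = b.a.(0 + 0) → -b-> v2
  v2 = a.(0 + 0) → -a-> v3
  v3 = 0 + 0 → stopped
Run σ = ⟨b⟩ on P: start {u0}
  after b @ step 1: {u1}
  — P admits the full trace.
Run σ = ⟨b⟩ on Q: start {v0}
  after b @ step 1: ∅ (Q stuck)

NO — witness ⟨b⟩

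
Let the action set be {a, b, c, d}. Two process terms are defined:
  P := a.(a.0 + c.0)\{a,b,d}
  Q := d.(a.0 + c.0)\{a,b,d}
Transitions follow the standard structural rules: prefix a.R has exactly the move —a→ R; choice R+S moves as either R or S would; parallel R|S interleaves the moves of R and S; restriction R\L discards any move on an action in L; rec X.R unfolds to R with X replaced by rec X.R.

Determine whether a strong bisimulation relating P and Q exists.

P's transition system — 3 states:
  u0 = a.(a.0 + c.0)\{a,b,d} :: -a-> u1
  u1 = (a.0 + c.0)\{a,b,d} :: -c-> u2
  u2 = 0\{a,b,d} :: ∅
Q's transition system — 3 states:
  v0 = d.(a.0 + c.0)\{a,b,d} :: -d-> v1
  v1 = (a.0 + c.0)\{a,b,d} :: -c-> v2
  v2 = 0\{a,b,d} :: ∅
Bisimilarity quotient blocks:
  B0 = {u0}
  B1 = {u1, v1}
  B2 = {u2, v2}
  B3 = {v0}
u0 ∈ B0, v0 ∈ B3 → different blocks

NO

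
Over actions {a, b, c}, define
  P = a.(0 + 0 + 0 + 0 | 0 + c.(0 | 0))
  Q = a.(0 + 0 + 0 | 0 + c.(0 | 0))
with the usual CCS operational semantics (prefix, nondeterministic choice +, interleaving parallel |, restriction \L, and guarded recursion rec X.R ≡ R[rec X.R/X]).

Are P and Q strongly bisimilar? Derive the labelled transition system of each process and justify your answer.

bisimilar

Reachable graph of P (3 states):
  p0 = a.(0 + 0 + 0 + 0 | 0 + c.(0 | 0)) :: ··a··> p1
  p1 = 0 + 0 + 0 + 0 | 0 + c.(0 | 0) :: ··c··> p2
  p2 = 0 | 0 :: stopped
Reachable graph of Q (3 states):
  q0 = a.(0 + 0 + 0 | 0 + c.(0 | 0)) :: ··a··> q1
  q1 = 0 + 0 + 0 | 0 + c.(0 | 0) :: ··c··> q2
  q2 = 0 | 0 :: stopped
Partition-refinement fixed point:
  B0 = {p0, q0}
  B1 = {p1, q1}
  B2 = {p2, q2}
p0 ∈ B0, q0 ∈ B0 → same block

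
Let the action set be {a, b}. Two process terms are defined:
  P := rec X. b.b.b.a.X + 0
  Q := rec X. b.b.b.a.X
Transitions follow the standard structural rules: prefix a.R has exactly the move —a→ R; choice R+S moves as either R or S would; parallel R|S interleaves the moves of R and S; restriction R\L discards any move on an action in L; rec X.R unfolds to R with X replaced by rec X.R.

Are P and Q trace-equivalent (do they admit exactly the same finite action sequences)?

traces(P) = traces(Q)

LTS(P): 4 reachable states
  m0 = rec X. b.b.b.a.X + 0 has moves ··b··> m1
  m1 = b.b.a.(rec X. b.b.b.a.X + 0) has moves ··b··> m2
  m2 = b.a.(rec X. b.b.b.a.X + 0) has moves ··b··> m3
  m3 = a.(rec X. b.b.b.a.X + 0) has moves ··a··> m0
LTS(Q): 4 reachable states
  n0 = rec X. b.b.b.a.X has moves ··b··> n1
  n1 = b.b.a.(rec X. b.b.b.a.X) has moves ··b··> n2
  n2 = b.a.(rec X. b.b.b.a.X) has moves ··b··> n3
  n3 = a.(rec X. b.b.b.a.X) has moves ··a··> n0
Bisimilarity quotient blocks:
  B0 = {m0, n0}
  B1 = {m1, n1}
  B2 = {m2, n2}
  B3 = {m3, n3}
m0 ∈ B0, n0 ∈ B0 → same block
Bisimilar ⇒ trace-equivalent.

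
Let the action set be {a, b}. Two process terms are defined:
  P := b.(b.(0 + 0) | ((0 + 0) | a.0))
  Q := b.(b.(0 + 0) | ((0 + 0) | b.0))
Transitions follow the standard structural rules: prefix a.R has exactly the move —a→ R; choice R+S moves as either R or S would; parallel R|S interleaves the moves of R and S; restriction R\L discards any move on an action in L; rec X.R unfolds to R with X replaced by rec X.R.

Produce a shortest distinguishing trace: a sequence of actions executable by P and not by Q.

Reachable graph of P (5 states):
  p0 = b.(b.(0 + 0) | ((0 + 0) | a.0)) :: ··b··> p1
  p1 = b.(0 + 0) | ((0 + 0) | a.0) :: ··a··> p2, ··b··> p3
  p2 = b.(0 + 0) | ((0 + 0) | 0) :: ··b··> p4
  p3 = (0 + 0) | ((0 + 0) | a.0) :: ··a··> p4
  p4 = (0 + 0) | ((0 + 0) | 0) :: deadlocked
Reachable graph of Q (5 states):
  q0 = b.(b.(0 + 0) | ((0 + 0) | b.0)) :: ··b··> q1
  q1 = b.(0 + 0) | ((0 + 0) | b.0) :: ··b··> q2, ··b··> q3
  q2 = (0 + 0) | ((0 + 0) | b.0) :: ··b··> q4
  q3 = b.(0 + 0) | ((0 + 0) | 0) :: ··b··> q4
  q4 = (0 + 0) | ((0 + 0) | 0) :: deadlocked
Executing ba from P (initial set {p0}):
  after b @ step 1: {p1}
  after a @ step 2: {p2}
  ✓ P
Executing ba from Q (initial set {q0}):
  after b @ step 1: {q1}
  after a @ step 2: ∅  — Q cannot continue

ba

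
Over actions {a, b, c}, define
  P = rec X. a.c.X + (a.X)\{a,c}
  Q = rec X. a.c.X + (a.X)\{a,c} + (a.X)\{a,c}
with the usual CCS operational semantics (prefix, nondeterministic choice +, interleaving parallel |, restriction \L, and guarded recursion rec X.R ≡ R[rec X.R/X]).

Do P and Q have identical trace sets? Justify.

LTS(P): 2 reachable states
  m0 = rec X. a.c.X + (a.X)\{a,c} ⊢ ··a··> m1
  m1 = c.(rec X. a.c.X + (a.X)\{a,c}) ⊢ ··c··> m0
LTS(Q): 2 reachable states
  n0 = rec X. a.c.X + (a.X)\{a,c} + (a.X)\{a,c} ⊢ ··a··> n1
  n1 = c.(rec X. a.c.X + (a.X)\{a,c} + (a.X)\{a,c}) ⊢ ··c··> n0
Bisimilarity quotient blocks:
  B0 = {m0, n0}
  B1 = {m1, n1}
m0 ∈ B0, n0 ∈ B0 → same block
Bisimilar ⇒ trace-equivalent.

trace-equivalent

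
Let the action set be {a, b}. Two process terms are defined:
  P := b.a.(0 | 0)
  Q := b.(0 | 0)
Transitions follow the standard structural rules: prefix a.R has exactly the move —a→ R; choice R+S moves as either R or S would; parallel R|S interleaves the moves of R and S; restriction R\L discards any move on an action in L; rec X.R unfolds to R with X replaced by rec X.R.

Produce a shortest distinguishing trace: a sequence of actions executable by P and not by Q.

P's transition system — 3 states:
  u0 = b.a.(0 | 0) → —b→ u1
  u1 = a.(0 | 0) → —a→ u2
  u2 = 0 | 0 → (no moves)
Q's transition system — 2 states:
  v0 = b.(0 | 0) → —b→ v1
  v1 = 0 | 0 → (no moves)
Run σ = ⟨ba⟩ on P: start {u0}
  [1] b ⇒ {u1}
  [2] a ⇒ {u2}
  P completes σ.
Run σ = ⟨ba⟩ on Q: start {v0}
  [1] b ⇒ {v1}
  [2] a ⇒ no successor for Q

ba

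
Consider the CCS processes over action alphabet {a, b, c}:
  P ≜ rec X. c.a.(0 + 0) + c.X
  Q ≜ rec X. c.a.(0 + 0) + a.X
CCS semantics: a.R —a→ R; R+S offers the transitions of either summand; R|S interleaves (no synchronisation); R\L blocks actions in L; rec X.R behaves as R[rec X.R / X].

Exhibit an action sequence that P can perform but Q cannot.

LTS(P): 3 reachable states
  p0 = rec X. c.a.(0 + 0) + c.X has moves ··c··> p0, ··c··> p1
  p1 = a.(0 + 0) has moves ··a··> p2
  p2 = 0 + 0 has moves ·
LTS(Q): 3 reachable states
  q0 = rec X. c.a.(0 + 0) + a.X has moves ··a··> q0, ··c··> q1
  q1 = a.(0 + 0) has moves ··a··> q2
  q2 = 0 + 0 has moves ·
Trace ⟨cc⟩ through P, begin at {p0}:
  step 1 (c): {p0, p1}
  step 2 (c): {p0, p1}
  P completes σ.
Trace ⟨cc⟩ through Q, begin at {q0}:
  step 1 (c): {q1}
  step 2 (c): ∅ (Q stuck)

cc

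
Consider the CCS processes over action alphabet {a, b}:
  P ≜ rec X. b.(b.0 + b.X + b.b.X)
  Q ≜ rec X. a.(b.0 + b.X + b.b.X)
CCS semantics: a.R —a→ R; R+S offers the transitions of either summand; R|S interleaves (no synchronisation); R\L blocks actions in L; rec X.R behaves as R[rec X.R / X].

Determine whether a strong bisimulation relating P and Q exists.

not bisimilar

P's transition system — 4 states:
  s0 = rec X. b.(b.0 + b.X + b.b.X) :: -b-> s1
  s1 = b.0 + b.(rec X. b.(b.0 + b.X + b.b.X)) + b.b.(rec X. b.(b.0 + b.X + b.b.X)) :: -b-> s0, -b-> s2, -b-> s3
  s2 = 0 :: (no moves)
  s3 = b.(rec X. b.(b.0 + b.X + b.b.X)) :: -b-> s0
Q's transition system — 4 states:
  t0 = rec X. a.(b.0 + b.X + b.b.X) :: -a-> t1
  t1 = b.0 + b.(rec X. a.(b.0 + b.X + b.b.X)) + b.b.(rec X. a.(b.0 + b.X + b.b.X)) :: -b-> t0, -b-> t2, -b-> t3
  t2 = 0 :: (no moves)
  t3 = b.(rec X. a.(b.0 + b.X + b.b.X)) :: -b-> t0
Partition-refinement fixed point:
  B0 = {s0}
  B1 = {s1}
  B2 = {s3}
  B3 = {s2, t2}
  B4 = {t0}
  B5 = {t1}
  B6 = {t3}
s0 ∈ B0, t0 ∈ B4 → different blocks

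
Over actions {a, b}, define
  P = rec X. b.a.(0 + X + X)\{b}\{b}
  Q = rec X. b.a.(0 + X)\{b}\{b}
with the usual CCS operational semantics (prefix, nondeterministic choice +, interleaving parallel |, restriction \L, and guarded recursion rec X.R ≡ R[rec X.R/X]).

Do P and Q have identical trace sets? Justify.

trace-equivalent

LTS(P): 3 reachable states
  m0 = rec X. b.a.(0 + X + X)\{b}\{b} has moves ··b··> m1
  m1 = a.(0 + (rec X. b.a.(0 + X + X)\{b}\{b}) + (rec X. b.a.(0 + X + X)\{b}\{b}))\{b}\{b} has moves ··a··> m2
  m2 = (0 + (rec X. b.a.(0 + X + X)\{b}\{b}) + (rec X. b.a.(0 + X + X)\{b}\{b}))\{b}\{b} has moves ·
LTS(Q): 3 reachable states
  n0 = rec X. b.a.(0 + X)\{b}\{b} has moves ··b··> n1
  n1 = a.(0 + (rec X. b.a.(0 + X)\{b}\{b}))\{b}\{b} has moves ··a··> n2
  n2 = (0 + (rec X. b.a.(0 + X)\{b}\{b}))\{b}\{b} has moves ·
Coarsest stable partition (strong bisimilarity classes):
  B0 = {m0, n0}
  B1 = {m1, n1}
  B2 = {m2, n2}
m0 ∈ B0, n0 ∈ B0 → same block
Bisimilar ⇒ trace-equivalent.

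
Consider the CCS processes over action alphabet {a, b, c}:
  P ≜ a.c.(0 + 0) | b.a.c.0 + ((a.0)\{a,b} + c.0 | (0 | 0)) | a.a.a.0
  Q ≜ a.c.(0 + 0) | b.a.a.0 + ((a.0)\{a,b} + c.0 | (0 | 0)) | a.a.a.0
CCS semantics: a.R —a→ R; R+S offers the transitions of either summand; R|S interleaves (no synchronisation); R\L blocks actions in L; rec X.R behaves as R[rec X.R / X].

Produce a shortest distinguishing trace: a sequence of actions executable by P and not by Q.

P's transition system — 19 states:
  p0 = a.c.(0 + 0) | b.a.c.0 + ((a.0)\{a,b} + c.0 | (0 | 0)) | a.a.a.0 ⊢ ··a··> p1, ··a··> p2, ··b··> p3, ··c··> p4
  p1 = ((a.0)\{a,b} + c.0 | (0 | 0)) | a.a.0 ⊢ ··a··> p5, ··c··> p6
  p2 = c.(0 + 0) | b.a.c.0 ⊢ ··b··> p7, ··c··> p8
  p3 = a.c.(0 + 0) | a.c.0 ⊢ ··a··> p7, ··a··> p9
  p4 = 0 | (0 | 0) | a.a.a.0 ⊢ ··a··> p6
  p5 = ((a.0)\{a,b} + c.0 | (0 | 0)) | a.0 ⊢ ··a··> p10, ··c··> p11
  p6 = 0 | (0 | 0) | a.a.0 ⊢ ··a··> p11
  p7 = c.(0 + 0) | a.c.0 ⊢ ··a··> p12, ··c··> p13
  p8 = (0 + 0) | b.a.c.0 ⊢ ··b··> p13
  p9 = a.c.(0 + 0) | c.0 ⊢ ··a··> p12, ··c··> p14
  p10 = ((a.0)\{a,b} + c.0 | (0 | 0)) | 0 ⊢ ··c··> p15
  p11 = 0 | (0 | 0) | a.0 ⊢ ··a··> p15
  p12 = c.(0 + 0) | c.0 ⊢ ··c··> p16, ··c··> p17
  p13 = (0 + 0) | a.c.0 ⊢ ··a··> p16
  p14 = a.c.(0 + 0) | 0 ⊢ ··a··> p17
  p15 = 0 | (0 | 0) | 0 ⊢ ∅
  p16 = (0 + 0) | c.0 ⊢ ··c··> p18
  p17 = c.(0 + 0) | 0 ⊢ ··c··> p18
  p18 = (0 + 0) | 0 ⊢ ∅
Q's transition system — 19 states:
  q0 = a.c.(0 + 0) | b.a.a.0 + ((a.0)\{a,b} + c.0 | (0 | 0)) | a.a.a.0 ⊢ ··a··> q1, ··a··> q2, ··b··> q3, ··c··> q4
  q1 = ((a.0)\{a,b} + c.0 | (0 | 0)) | a.a.0 ⊢ ··a··> q5, ··c··> q6
  q2 = c.(0 + 0) | b.a.a.0 ⊢ ··b··> q7, ··c··> q8
  q3 = a.c.(0 + 0) | a.a.0 ⊢ ··a··> q7, ··a··> q9
  q4 = 0 | (0 | 0) | a.a.a.0 ⊢ ··a··> q6
  q5 = ((a.0)\{a,b} + c.0 | (0 | 0)) | a.0 ⊢ ··a··> q10, ··c··> q11
  q6 = 0 | (0 | 0) | a.a.0 ⊢ ··a··> q11
  q7 = c.(0 + 0) | a.a.0 ⊢ ··a··> q12, ··c··> q13
  q8 = (0 + 0) | b.a.a.0 ⊢ ··b··> q13
  q9 = a.c.(0 + 0) | a.0 ⊢ ··a··> q12, ··a··> q14
  q10 = ((a.0)\{a,b} + c.0 | (0 | 0)) | 0 ⊢ ··c··> q15
  q11 = 0 | (0 | 0) | a.0 ⊢ ··a··> q15
  q12 = c.(0 + 0) | a.0 ⊢ ··a··> q16, ··c··> q17
  q13 = (0 + 0) | a.a.0 ⊢ ··a··> q17
  q14 = a.c.(0 + 0) | 0 ⊢ ··a··> q16
  q15 = 0 | (0 | 0) | 0 ⊢ ∅
  q16 = c.(0 + 0) | 0 ⊢ ··c··> q18
  q17 = (0 + 0) | a.0 ⊢ ··a··> q18
  q18 = (0 + 0) | 0 ⊢ ∅
Executing abacc from P (initial set {p0}):
  [1] a ⇒ {p1, p2}
  [2] b ⇒ {p7}
  [3] a ⇒ {p12}
  [4] c ⇒ {p16, p17}
  [5] c ⇒ {p18}
  — P admits the full trace.
Executing abacc from Q (initial set {q0}):
  [1] a ⇒ {q1, q2}
  [2] b ⇒ {q7}
  [3] a ⇒ {q12}
  [4] c ⇒ {q17}
  [5] c ⇒ no successor for Q

abacc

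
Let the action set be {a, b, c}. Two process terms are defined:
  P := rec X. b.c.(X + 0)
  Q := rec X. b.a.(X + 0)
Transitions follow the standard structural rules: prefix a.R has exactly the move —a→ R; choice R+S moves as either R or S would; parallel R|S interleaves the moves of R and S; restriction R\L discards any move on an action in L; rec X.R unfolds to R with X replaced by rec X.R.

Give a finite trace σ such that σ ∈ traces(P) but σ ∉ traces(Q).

bc

P's transition system — 3 states:
  s0 = rec X. b.c.(X + 0) has moves —b→ s1
  s1 = c.((rec X. b.c.(X + 0)) + 0) has moves —c→ s2
  s2 = (rec X. b.c.(X + 0)) + 0 has moves —b→ s1
Q's transition system — 3 states:
  t0 = rec X. b.a.(X + 0) has moves —b→ t1
  t1 = a.((rec X. b.a.(X + 0)) + 0) has moves —a→ t2
  t2 = (rec X. b.a.(X + 0)) + 0 has moves —b→ t1
Trace ⟨bc⟩ through P, begin at {s0}:
  step 1 (b): {s1}
  step 2 (c): {s2}
  — P admits the full trace.
Trace ⟨bc⟩ through Q, begin at {t0}:
  step 1 (b): {t1}
  step 2 (c): no successor for Q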